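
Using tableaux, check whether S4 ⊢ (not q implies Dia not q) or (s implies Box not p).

Tableau for the negation not ((not q implies Dia not q) or (s implies Box not p)):
1. not ((not q implies Dia not q) or (s implies Box not p)), 0
2. not (not q implies Dia not q), 0
3. not (s implies Box not p), 0
4. not q, 0
5. not Dia not q, 0
6. s, 0
7. not Box not p, 0
8. q, 0
Accessibility: 0R0
Branch closes: q and not q both at 0.
All branches of the negation close; one closing branch shown above.

Valid in S4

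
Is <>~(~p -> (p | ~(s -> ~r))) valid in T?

Tableau for the negation ~<>~(~p -> (p | ~(s -> ~r))):
1. ~<>~(~p -> (p | ~(s -> ~r))), w0
2. ~p -> (p | ~(s -> ~r)), w0
3. p | ~(s -> ~r), w0
4. ~(s -> ~r), w0
5. s, w0
6. r, w0
Accessibility: w0Rw0
The negation has an open branch (countermodel exists).

No, not valid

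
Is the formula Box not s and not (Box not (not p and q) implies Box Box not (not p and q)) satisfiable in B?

1. Box not s and not (Box not (not p and q) implies Box Box not (not p and q)), w0
2. Box not s, w0
3. not (Box not (not p and q) implies Box Box not (not p and q)), w0
4. Box not (not p and q), w0
5. not Box Box not (not p and q), w0
6. not s, w0
7. not (not p and q), w0
8. not q, w0
9. not Box not (not p and q), w1
10. not s, w1
11. not (not p and q), w1
12. not q, w1
13. not p and q, w2
14. not p, w2
15. q, w2
Accessibility: w0Rw0, w0Rw1, w1Rw0, w1Rw1, w1Rw2, w2Rw1, w2Rw2

Yes, satisfiable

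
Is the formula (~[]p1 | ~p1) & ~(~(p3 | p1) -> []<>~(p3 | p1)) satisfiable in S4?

Satisfiable (open branch found)

1. (~[]p1 | ~p1) & ~(~(p3 | p1) -> []<>~(p3 | p1)), 0
2. ~[]p1 | ~p1, 0   [&-rule on 1]
3. ~(~(p3 | p1) -> []<>~(p3 | p1)), 0   [&-rule on 1]
4. ~(p3 | p1), 0   [~->-rule on 3]
5. ~[]<>~(p3 | p1), 0   [~->-rule on 3]
6. ~p3, 0   [~|-rule on 4]
7. ~p1, 0   [~|-rule on 4]
8. ~<>~(p3 | p1), 1   [~[]-rule on 5: fresh world 1, 0R1]
9. p3 | p1, 1   [~<>-rule on 8 via 1R1]
10. p1, 1   [|-rule on 9 (branches; this branch)]
Accessibility: 0R0, 0R1, 1R1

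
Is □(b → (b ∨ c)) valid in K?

Valid in K

Tableau for the negation ¬□(b → (b ∨ c)):
1. ¬□(b → (b ∨ c)), u
2. ¬(b → (b ∨ c)), v   [¬□-rule on 1: fresh world v, uRv]
3. b, v   [¬→-rule on 2]
4. ¬(b ∨ c), v   [¬→-rule on 2]
5. ¬b, v   [¬∨-rule on 4]
6. ¬c, v   [¬∨-rule on 4]
Accessibility: uRv
Branch closes: b and ¬b both at v.
All branches of the negation close; one closing branch shown above.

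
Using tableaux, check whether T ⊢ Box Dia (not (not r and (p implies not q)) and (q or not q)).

Invalid (countermodel exists)

Tableau for the negation not Box Dia (not (not r and (p implies not q)) and (q or not q)):
1. not Box Dia (not (not r and (p implies not q)) and (q or not q)), 0
2. not Dia (not (not r and (p implies not q)) and (q or not q)), 1
3. not (not (not r and (p implies not q)) and (q or not q)), 1
4. not r and (p implies not q), 1
5. not r, 1
6. p implies not q, 1
7. not q, 1
Accessibility: 0R0, 0R1, 1R1
The negation has an open branch (countermodel exists).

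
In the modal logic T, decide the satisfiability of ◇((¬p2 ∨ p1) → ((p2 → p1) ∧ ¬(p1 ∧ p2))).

1. ◇((¬p2 ∨ p1) → ((p2 → p1) ∧ ¬(p1 ∧ p2))), u
2. (¬p2 ∨ p1) → ((p2 → p1) ∧ ¬(p1 ∧ p2)), v   [◇-rule on 1: fresh world v, uRv]
3. (p2 → p1) ∧ ¬(p1 ∧ p2), v   [→-rule on 2 (branches; this branch)]
4. p2 → p1, v   [∧-rule on 3]
5. ¬(p1 ∧ p2), v   [∧-rule on 3]
6. p1, v   [→-rule on 4 (branches; this branch)]
7. ¬p2, v   [¬∧-rule on 5 (branches; this branch)]
Accessibility: uRu, uRv, vRv

Satisfiable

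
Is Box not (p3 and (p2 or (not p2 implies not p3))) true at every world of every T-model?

Tableau for the negation not Box not (p3 and (p2 or (not p2 implies not p3))):
1. not Box not (p3 and (p2 or (not p2 implies not p3))), u
2. p3 and (p2 or (not p2 implies not p3)), v   [neg-Box-rule on 1: fresh world v, uRv]
3. p3, v   [and-rule on 2]
4. p2 or (not p2 implies not p3), v   [and-rule on 2]
5. not p2 implies not p3, v   [or-rule on 4 (branches; this branch)]
6. p2, v   [implies-rule on 5 (branches; this branch)]
Accessibility: uRu, uRv, vRv
The negation has an open branch (countermodel exists).

Invalid (countermodel exists)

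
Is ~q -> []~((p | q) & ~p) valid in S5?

Not valid

Tableau for the negation ~(~q -> []~((p | q) & ~p)):
1. ~(~q -> []~((p | q) & ~p)), 0
2. ~q, 0   [~->-rule on 1]
3. ~[]~((p | q) & ~p), 0   [~->-rule on 1]
4. (p | q) & ~p, 1   [~[]-rule on 3: fresh world 1, 0R1]
5. p | q, 1   [&-rule on 4]
6. ~p, 1   [&-rule on 4]
7. q, 1   [|-rule on 5 (branches; this branch)]
Accessibility: 0R0, 0R1, 1R0, 1R1
The negation has an open branch (countermodel exists).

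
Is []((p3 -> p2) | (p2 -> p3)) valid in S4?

Valid

Tableau for the negation ~[]((p3 -> p2) | (p2 -> p3)):
1. ~[]((p3 -> p2) | (p2 -> p3)), 0
2. ~((p3 -> p2) | (p2 -> p3)), 1
3. ~(p3 -> p2), 1
4. ~(p2 -> p3), 1
5. p3, 1
6. ~p2, 1
7. p2, 1
8. ~p3, 1
Accessibility: 0R0, 0R1, 1R1
Branch closes: p2 and ~p2 both at 1.
All branches of the negation close; one closing branch shown above.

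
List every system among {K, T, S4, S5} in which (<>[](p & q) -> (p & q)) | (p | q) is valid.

S5

S5-tableau for the negation ~((<>[](p & q) -> (p & q)) | (p | q)):
1. ~((<>[](p & q) -> (p & q)) | (p | q)), w0
2. ~(<>[](p & q) -> (p & q)), w0
3. ~(p | q), w0
4. <>[](p & q), w0
5. ~(p & q), w0
6. ~p, w0
7. ~q, w0
8. [](p & q), w1
9. p & q, w0
10. p, w0
11. q, w0
Accessibility: w0Rw0, w0Rw1, w1Rw0, w1Rw1
Branch closes: p and ~p both at w0.
Every branch closes (one shown): valid in S5.
S4-tableau for the negation ~((<>[](p & q) -> (p & q)) | (p | q)):
1. ~((<>[](p & q) -> (p & q)) | (p | q)), w0
2. ~(<>[](p & q) -> (p & q)), w0
3. ~(p | q), w0
4. <>[](p & q), w0
5. ~(p & q), w0
6. ~p, w0
7. ~q, w0
8. [](p & q), w1
9. p & q, w1
10. p, w1
11. q, w1
Accessibility: w0Rw0, w0Rw1, w1Rw1
Complete open branch: countermodel on an S4-frame, so not valid in S4, nor in K, T (the same frame is also a K-frame and a T-frame).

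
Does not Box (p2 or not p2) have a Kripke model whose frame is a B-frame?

Unsatisfiable

1. not Box (p2 or not p2), 0
2. not (p2 or not p2), 1   [neg-Box-rule on 1: fresh world 1, 0R1]
3. not p2, 1   [neg-or-rule on 2]
4. p2, 1   [neg-or-rule on 2]
Accessibility: 0R0, 0R1, 1R0, 1R1
Branch closes: p2 and not p2 both at 1.
(One branch shown.) All branches close.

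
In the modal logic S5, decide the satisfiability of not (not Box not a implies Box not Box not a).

1. not (not Box not a implies Box not Box not a), u
2. not Box not a, u   [neg-implies-rule on 1]
3. not Box not Box not a, u   [neg-implies-rule on 1]
4. a, v   [neg-Box-rule on 2: fresh world v, uRv]
5. Box not a, w   [neg-Box-rule on 3: fresh world w, uRw]
6. not a, u   [Box-rule on 5 via wRu]
7. not a, v   [Box-rule on 5 via wRv]
Accessibility: uRu, uRv, uRw, vRu, vRv, vRw, wRu, wRv, wRw
Branch closes: a and not a both at v.
Every branch closes; the branch above is one of them.

No, unsatisfiable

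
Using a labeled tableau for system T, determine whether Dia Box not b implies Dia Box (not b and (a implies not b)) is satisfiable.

Satisfiable (open branch found)

1. Dia Box not b implies Dia Box (not b and (a implies not b)), w0
2. Dia Box (not b and (a implies not b)), w0   [implies-rule on 1 (branches; this branch)]
3. Box (not b and (a implies not b)), w1   [Dia-rule on 2: fresh world w1, w0Rw1]
4. not b and (a implies not b), w1   [Box-rule on 3 via w1Rw1]
5. not b, w1   [and-rule on 4]
6. a implies not b, w1   [and-rule on 4]
Accessibility: w0Rw0, w0Rw1, w1Rw1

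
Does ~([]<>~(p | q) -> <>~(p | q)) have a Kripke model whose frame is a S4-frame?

Unsatisfiable (every branch closes)

1. ~([]<>~(p | q) -> <>~(p | q)), 0
2. []<>~(p | q), 0   [~->-rule on 1]
3. ~<>~(p | q), 0   [~->-rule on 1]
4. <>~(p | q), 0   [[]-rule on 2 via 0R0]
5. p | q, 0   [~<>-rule on 3 via 0R0]
6. q, 0   [|-rule on 5 (branches; this branch)]
7. ~(p | q), 1   [<>-rule on 4: fresh world 1, 0R1]
8. ~p, 1   [~|-rule on 7]
9. ~q, 1   [~|-rule on 7]
10. <>~(p | q), 1   [[]-rule on 2 via 0R1]
11. p | q, 1   [~<>-rule on 3 via 0R1]
12. q, 1   [|-rule on 11 (branches; this branch)]
Accessibility: 0R0, 0R1, 1R1
Branch closes: q and ~q both at 1.
Every branch closes; the branch above is one of them.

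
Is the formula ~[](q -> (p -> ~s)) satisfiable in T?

Satisfiable

1. ~[](q -> (p -> ~s)), 0
2. ~(q -> (p -> ~s)), 1   [~[]-rule on 1: fresh world 1, 0R1]
3. q, 1   [~->-rule on 2]
4. ~(p -> ~s), 1   [~->-rule on 2]
5. p, 1   [~->-rule on 4]
6. s, 1   [~->-rule on 4]
Accessibility: 0R0, 0R1, 1R1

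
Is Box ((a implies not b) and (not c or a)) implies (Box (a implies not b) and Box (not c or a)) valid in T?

Yes, valid

Tableau for the negation not (Box ((a implies not b) and (not c or a)) implies (Box (a implies not b) and Box (not c or a))):
1. not (Box ((a implies not b) and (not c or a)) implies (Box (a implies not b) and Box (not c or a))), 0
2. Box ((a implies not b) and (not c or a)), 0
3. not (Box (a implies not b) and Box (not c or a)), 0
4. (a implies not b) and (not c or a), 0
5. a implies not b, 0
6. not c or a, 0
7. not Box (not c or a), 0
8. not b, 0
9. a, 0
10. not (not c or a), 1
11. c, 1
12. not a, 1
13. (a implies not b) and (not c or a), 1
14. a implies not b, 1
15. not c or a, 1
16. not b, 1
17. a, 1
Accessibility: 0R0, 0R1, 1R1
Branch closes: a and not a both at 1.
All branches of the negation close; one closing branch shown above.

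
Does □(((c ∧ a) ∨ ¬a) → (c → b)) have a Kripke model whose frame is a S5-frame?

1. □(((c ∧ a) ∨ ¬a) → (c → b)), w0
2. ((c ∧ a) ∨ ¬a) → (c → b), w0   [□-rule on 1 via w0Rw0]
3. c → b, w0   [→-rule on 2 (branches; this branch)]
4. b, w0   [→-rule on 3 (branches; this branch)]
Accessibility: w0Rw0

Satisfiable (open branch found)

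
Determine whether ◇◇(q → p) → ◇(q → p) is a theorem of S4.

Tableau for the negation ¬(◇◇(q → p) → ◇(q → p)):
1. ¬(◇◇(q → p) → ◇(q → p)), u
2. ◇◇(q → p), u   [¬→-rule on 1]
3. ¬◇(q → p), u   [¬→-rule on 1]
4. ¬(q → p), u   [¬◇-rule on 3 via uRu]
5. q, u   [¬→-rule on 4]
6. ¬p, u   [¬→-rule on 4]
7. ◇(q → p), v   [◇-rule on 2: fresh world v, uRv]
8. ¬(q → p), v   [¬◇-rule on 3 via uRv]
9. q, v   [¬→-rule on 8]
10. ¬p, v   [¬→-rule on 8]
11. q → p, w   [◇-rule on 7: fresh world w, vRw]
12. ¬(q → p), w   [¬◇-rule on 3 via uRw]
13. q, w   [¬→-rule on 12]
14. ¬p, w   [¬→-rule on 12]
15. p, w   [→-rule on 11 (branches; this branch)]
Accessibility: uRu, uRv, uRw, vRv, vRw, wRw
Branch closes: p and ¬p both at w.
Every branch of the negation's tableau closes; the branch above is one of them.

Yes, valid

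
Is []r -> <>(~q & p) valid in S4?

No, not valid

Tableau for the negation ~([]r -> <>(~q & p)):
1. ~([]r -> <>(~q & p)), 0
2. []r, 0   [~->-rule on 1]
3. ~<>(~q & p), 0   [~->-rule on 1]
4. r, 0   [[]-rule on 2 via 0R0]
5. ~(~q & p), 0   [~<>-rule on 3 via 0R0]
6. ~p, 0   [~&-rule on 5 (branches; this branch)]
Accessibility: 0R0
The negation has an open branch (countermodel exists).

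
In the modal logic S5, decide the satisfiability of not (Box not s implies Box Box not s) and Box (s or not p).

1. not (Box not s implies Box Box not s) and Box (s or not p), u
2. not (Box not s implies Box Box not s), u
3. Box (s or not p), u
4. Box not s, u
5. not Box Box not s, u
6. s or not p, u
7. not s, u
8. not p, u
9. not Box not s, v
10. s or not p, v
11. not s, v
12. not p, v
13. s, w
14. s or not p, w
15. not s, w
Accessibility: uRu, uRv, uRw, vRu, vRv, vRw, wRu, wRv, wRw
Branch closes: s and not s both at w.
All branches of the tableau close; one closing branch shown above.

No, unsatisfiable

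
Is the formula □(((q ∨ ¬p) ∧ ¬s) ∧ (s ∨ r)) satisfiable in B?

1. □(((q ∨ ¬p) ∧ ¬s) ∧ (s ∨ r)), 0
2. ((q ∨ ¬p) ∧ ¬s) ∧ (s ∨ r), 0
3. (q ∨ ¬p) ∧ ¬s, 0
4. s ∨ r, 0
5. q ∨ ¬p, 0
6. ¬s, 0
7. r, 0
8. ¬p, 0
Accessibility: 0R0

Satisfiable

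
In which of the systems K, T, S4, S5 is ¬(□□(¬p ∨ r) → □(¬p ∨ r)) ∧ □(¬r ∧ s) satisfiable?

K

K-tableau for the formula:
1. ¬(□□(¬p ∨ r) → □(¬p ∨ r)) ∧ □(¬r ∧ s), 0
2. ¬(□□(¬p ∨ r) → □(¬p ∨ r)), 0   [∧-rule on 1]
3. □(¬r ∧ s), 0   [∧-rule on 1]
4. □□(¬p ∨ r), 0   [¬→-rule on 2]
5. ¬□(¬p ∨ r), 0   [¬→-rule on 2]
6. ¬(¬p ∨ r), 1   [¬□-rule on 5: fresh world 1, 0R1]
7. p, 1   [¬∨-rule on 6]
8. ¬r, 1   [¬∨-rule on 6]
9. ¬r ∧ s, 1   [□-rule on 3 via 0R1]
10. s, 1   [∧-rule on 9]
11. □(¬p ∨ r), 1   [□-rule on 4 via 0R1]
Accessibility: 0R1
Complete open branch: satisfiable in K.
T-tableau for the formula:
1. ¬(□□(¬p ∨ r) → □(¬p ∨ r)) ∧ □(¬r ∧ s), 0
2. ¬(□□(¬p ∨ r) → □(¬p ∨ r)), 0   [∧-rule on 1]
3. □(¬r ∧ s), 0   [∧-rule on 1]
4. □□(¬p ∨ r), 0   [¬→-rule on 2]
5. ¬□(¬p ∨ r), 0   [¬→-rule on 2]
6. ¬r ∧ s, 0   [□-rule on 3 via 0R0]
7. ¬r, 0   [∧-rule on 6]
8. s, 0   [∧-rule on 6]
9. □(¬p ∨ r), 0   [□-rule on 4 via 0R0]
10. ¬p ∨ r, 0   [□-rule on 9 via 0R0]
11. ¬p, 0   [∨-rule on 10 (branches; this branch)]
12. ¬(¬p ∨ r), 1   [¬□-rule on 5: fresh world 1, 0R1]
13. p, 1   [¬∨-rule on 12]
14. ¬r, 1   [¬∨-rule on 12]
15. ¬r ∧ s, 1   [□-rule on 3 via 0R1]
16. s, 1   [∧-rule on 15]
17. □(¬p ∨ r), 1   [□-rule on 4 via 0R1]
18. ¬p ∨ r, 1   [□-rule on 9 via 0R1]
19. r, 1   [∨-rule on 18 (branches; this branch)]
Accessibility: 0R0, 0R1, 1R1
Branch closes: r and ¬r both at 1.
Every branch closes (one shown): unsatisfiable in T, hence also in S4, S5 (every S4/S5-frame is a T-frame).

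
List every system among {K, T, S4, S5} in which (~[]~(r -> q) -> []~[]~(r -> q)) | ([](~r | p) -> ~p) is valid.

S5

S5-tableau for the negation ~((~[]~(r -> q) -> []~[]~(r -> q)) | ([](~r | p) -> ~p)):
1. ~((~[]~(r -> q) -> []~[]~(r -> q)) | ([](~r | p) -> ~p)), 0
2. ~(~[]~(r -> q) -> []~[]~(r -> q)), 0
3. ~([](~r | p) -> ~p), 0
4. ~[]~(r -> q), 0
5. ~[]~[]~(r -> q), 0
6. [](~r | p), 0
7. p, 0
8. ~r | p, 0
9. r -> q, 1
10. ~r | p, 1
11. q, 1
12. p, 1
13. []~(r -> q), 2
14. ~r | p, 2
15. ~(r -> q), 0
16. r, 0
17. ~q, 0
18. ~(r -> q), 1
19. r, 1
20. ~q, 1
Accessibility: 0R0, 0R1, 0R2, 1R0, 1R1, 1R2, 2R0, 2R1, 2R2
Branch closes: q and ~q both at 1.
Every branch closes (one shown): valid in S5.
S4-tableau for the negation ~((~[]~(r -> q) -> []~[]~(r -> q)) | ([](~r | p) -> ~p)):
1. ~((~[]~(r -> q) -> []~[]~(r -> q)) | ([](~r | p) -> ~p)), 0
2. ~(~[]~(r -> q) -> []~[]~(r -> q)), 0
3. ~([](~r | p) -> ~p), 0
4. ~[]~(r -> q), 0
5. ~[]~[]~(r -> q), 0
6. [](~r | p), 0
7. p, 0
8. ~r | p, 0
9. r -> q, 1
10. ~r | p, 1
11. q, 1
12. p, 1
13. []~(r -> q), 2
14. ~r | p, 2
15. ~(r -> q), 2
16. r, 2
17. ~q, 2
18. p, 2
Accessibility: 0R0, 0R1, 0R2, 1R1, 2R2
Complete open branch: countermodel on an S4-frame, so not valid in S4, nor in K, T (the same frame is also a K-frame and a T-frame).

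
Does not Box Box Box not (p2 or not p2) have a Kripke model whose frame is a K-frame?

Satisfiable

1. not Box Box Box not (p2 or not p2), w0
2. not Box Box not (p2 or not p2), w1   [neg-Box-rule on 1: fresh world w1, w0Rw1]
3. not Box not (p2 or not p2), w2   [neg-Box-rule on 2: fresh world w2, w1Rw2]
4. p2 or not p2, w3   [neg-Box-rule on 3: fresh world w3, w2Rw3]
5. not p2, w3   [or-rule on 4 (branches; this branch)]
Accessibility: w0Rw1, w1Rw2, w2Rw3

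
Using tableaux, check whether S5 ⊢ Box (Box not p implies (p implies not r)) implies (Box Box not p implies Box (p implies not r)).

Yes, valid

Tableau for the negation not (Box (Box not p implies (p implies not r)) implies (Box Box not p implies Box (p implies not r))):
1. not (Box (Box not p implies (p implies not r)) implies (Box Box not p implies Box (p implies not r))), u
2. Box (Box not p implies (p implies not r)), u
3. not (Box Box not p implies Box (p implies not r)), u
4. Box Box not p, u
5. not Box (p implies not r), u
6. Box not p implies (p implies not r), u
7. Box not p, u
8. not p, u
9. p implies not r, u
10. not r, u
11. not (p implies not r), v
12. p, v
13. r, v
14. Box not p implies (p implies not r), v
15. Box not p, v
16. not p, v
Accessibility: uRu, uRv, vRu, vRv
Branch closes: p and not p both at v.
All branches of the negation close; one closing branch shown above.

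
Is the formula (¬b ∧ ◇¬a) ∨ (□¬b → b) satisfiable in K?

1. (¬b ∧ ◇¬a) ∨ (□¬b → b), u
2. □¬b → b, u
3. b, u

Satisfiable (open branch found)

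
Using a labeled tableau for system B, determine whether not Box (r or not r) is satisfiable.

1. not Box (r or not r), u
2. not (r or not r), v
3. not r, v
4. r, v
Accessibility: uRu, uRv, vRu, vRv
Branch closes: r and not r both at v.
All branches of the tableau close; one closing branch shown above.

Unsatisfiable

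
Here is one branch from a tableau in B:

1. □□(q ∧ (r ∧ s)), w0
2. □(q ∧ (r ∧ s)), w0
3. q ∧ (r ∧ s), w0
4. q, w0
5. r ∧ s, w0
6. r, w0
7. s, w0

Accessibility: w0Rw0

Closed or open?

No world carries both an atom and its negation.

Not closed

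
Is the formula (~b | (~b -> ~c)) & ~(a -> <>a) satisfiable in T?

Unsatisfiable

1. (~b | (~b -> ~c)) & ~(a -> <>a), 0
2. ~b | (~b -> ~c), 0
3. ~(a -> <>a), 0
4. a, 0
5. ~<>a, 0
6. ~a, 0
Accessibility: 0R0
Branch closes: a and ~a both at 0.
Every branch closes; the branch above is one of them.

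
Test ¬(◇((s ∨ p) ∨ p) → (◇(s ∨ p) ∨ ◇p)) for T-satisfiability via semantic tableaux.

1. ¬(◇((s ∨ p) ∨ p) → (◇(s ∨ p) ∨ ◇p)), w0
2. ◇((s ∨ p) ∨ p), w0   [¬→-rule on 1]
3. ¬(◇(s ∨ p) ∨ ◇p), w0   [¬→-rule on 1]
4. ¬◇(s ∨ p), w0   [¬∨-rule on 3]
5. ¬◇p, w0   [¬∨-rule on 3]
6. ¬(s ∨ p), w0   [¬◇-rule on 4 via w0Rw0]
7. ¬s, w0   [¬∨-rule on 6]
8. ¬p, w0   [¬∨-rule on 6]
9. (s ∨ p) ∨ p, w1   [◇-rule on 2: fresh world w1, w0Rw1]
10. ¬(s ∨ p), w1   [¬◇-rule on 4 via w0Rw1]
11. ¬s, w1   [¬∨-rule on 10]
12. ¬p, w1   [¬∨-rule on 10]
13. s ∨ p, w1   [∨-rule on 9 (branches; this branch)]
14. p, w1   [∨-rule on 13 (branches; this branch)]
Accessibility: w0Rw0, w0Rw1, w1Rw1
Branch closes: p and ¬p both at w1.
(One branch shown.) All branches close.

Unsatisfiable (every branch closes)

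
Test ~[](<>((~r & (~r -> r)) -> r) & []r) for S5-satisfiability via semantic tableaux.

Satisfiable

1. ~[](<>((~r & (~r -> r)) -> r) & []r), 0
2. ~(<>((~r & (~r -> r)) -> r) & []r), 1
3. ~[]r, 1
4. ~r, 2
Accessibility: 0R0, 0R1, 0R2, 1R0, 1R1, 1R2, 2R0, 2R1, 2R2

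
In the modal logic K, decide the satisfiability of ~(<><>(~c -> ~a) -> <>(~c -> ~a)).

1. ~(<><>(~c -> ~a) -> <>(~c -> ~a)), w0
2. <><>(~c -> ~a), w0   [~->-rule on 1]
3. ~<>(~c -> ~a), w0   [~->-rule on 1]
4. <>(~c -> ~a), w1   [<>-rule on 2: fresh world w1, w0Rw1]
5. ~(~c -> ~a), w1   [~<>-rule on 3 via w0Rw1]
6. ~c, w1   [~->-rule on 5]
7. a, w1   [~->-rule on 5]
8. ~c -> ~a, w2   [<>-rule on 4: fresh world w2, w1Rw2]
9. ~a, w2   [->-rule on 8 (branches; this branch)]
Accessibility: w0Rw1, w1Rw2

Satisfiable (open branch found)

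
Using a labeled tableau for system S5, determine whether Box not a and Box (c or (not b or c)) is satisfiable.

1. Box not a and Box (c or (not b or c)), u
2. Box not a, u
3. Box (c or (not b or c)), u
4. not a, u
5. c or (not b or c), u
6. not b or c, u
7. c, u
Accessibility: uRu

Satisfiable (open branch found)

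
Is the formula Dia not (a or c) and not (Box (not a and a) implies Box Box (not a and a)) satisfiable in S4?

1. Dia not (a or c) and not (Box (not a and a) implies Box Box (not a and a)), u
2. Dia not (a or c), u   [and-rule on 1]
3. not (Box (not a and a) implies Box Box (not a and a)), u   [and-rule on 1]
4. Box (not a and a), u   [neg-implies-rule on 3]
5. not Box Box (not a and a), u   [neg-implies-rule on 3]
6. not a and a, u   [Box-rule on 4 via uRu]
7. not a, u   [and-rule on 6]
8. a, u   [and-rule on 6]
Accessibility: uRu
Branch closes: a and not a both at u.
(One branch shown.) All branches close.

Unsatisfiable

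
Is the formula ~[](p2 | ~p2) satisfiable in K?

No, unsatisfiable

1. ~[](p2 | ~p2), 0
2. ~(p2 | ~p2), 1
3. ~p2, 1
4. p2, 1
Accessibility: 0R1
Branch closes: p2 and ~p2 both at 1.
(One branch shown.) All branches close.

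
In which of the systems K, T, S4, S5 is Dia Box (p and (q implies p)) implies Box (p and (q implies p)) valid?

S5

S5-tableau for the negation not (Dia Box (p and (q implies p)) implies Box (p and (q implies p))):
1. not (Dia Box (p and (q implies p)) implies Box (p and (q implies p))), u
2. Dia Box (p and (q implies p)), u
3. not Box (p and (q implies p)), u
4. Box (p and (q implies p)), v
5. p and (q implies p), u
6. p, u
7. q implies p, u
8. p and (q implies p), v
9. p, v
10. q implies p, v
11. not (p and (q implies p)), w
12. p and (q implies p), w
13. p, w
14. q implies p, w
15. not (q implies p), w
16. q, w
17. not p, w
Accessibility: uRu, uRv, uRw, vRu, vRv, vRw, wRu, wRv, wRw
Branch closes: p and not p both at w.
Every branch closes (one shown): valid in S5.
S4-tableau for the negation not (Dia Box (p and (q implies p)) implies Box (p and (q implies p))):
1. not (Dia Box (p and (q implies p)) implies Box (p and (q implies p))), u
2. Dia Box (p and (q implies p)), u
3. not Box (p and (q implies p)), u
4. Box (p and (q implies p)), v
5. p and (q implies p), v
6. p, v
7. q implies p, v
8. not (p and (q implies p)), w
9. not (q implies p), w
10. q, w
11. not p, w
Accessibility: uRu, uRv, uRw, vRv, wRw
Complete open branch: countermodel on an S4-frame, so not valid in S4, nor in K, T (the same frame is also a K-frame and a T-frame).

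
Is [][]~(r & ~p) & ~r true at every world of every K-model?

Tableau for the negation ~([][]~(r & ~p) & ~r):
1. ~([][]~(r & ~p) & ~r), 0
2. r, 0
The negation has an open branch (countermodel exists).

Invalid (countermodel exists)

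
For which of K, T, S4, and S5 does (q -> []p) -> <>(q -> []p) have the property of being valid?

K-tableau for the negation ~((q -> []p) -> <>(q -> []p)):
1. ~((q -> []p) -> <>(q -> []p)), w0
2. q -> []p, w0   [~->-rule on 1]
3. ~<>(q -> []p), w0   [~->-rule on 1]
4. []p, w0   [->-rule on 2 (branches; this branch)]
Complete open branch: countermodel on a K-frame, so not valid in K.
T-tableau for the negation ~((q -> []p) -> <>(q -> []p)):
1. ~((q -> []p) -> <>(q -> []p)), w0
2. q -> []p, w0   [~->-rule on 1]
3. ~<>(q -> []p), w0   [~->-rule on 1]
4. ~(q -> []p), w0   [~<>-rule on 3 via w0Rw0]
5. q, w0   [~->-rule on 4]
6. ~[]p, w0   [~->-rule on 4]
7. []p, w0   [->-rule on 2 (branches; this branch)]
8. p, w0   [[]-rule on 7 via w0Rw0]
9. ~p, w1   [~[]-rule on 6: fresh world w1, w0Rw1]
10. ~(q -> []p), w1   [~<>-rule on 3 via w0Rw1]
11. q, w1   [~->-rule on 10]
12. ~[]p, w1   [~->-rule on 10]
13. p, w1   [[]-rule on 7 via w0Rw1]
Accessibility: w0Rw0, w0Rw1, w1Rw1
Branch closes: p and ~p both at w1.
Every branch closes (one shown): valid in T, hence also in S4, S5 (every theorem of T is a theorem of S4 and S5).

T, S4, S5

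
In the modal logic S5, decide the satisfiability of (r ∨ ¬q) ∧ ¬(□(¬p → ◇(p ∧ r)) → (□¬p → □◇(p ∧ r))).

No, unsatisfiable

1. (r ∨ ¬q) ∧ ¬(□(¬p → ◇(p ∧ r)) → (□¬p → □◇(p ∧ r))), 0
2. r ∨ ¬q, 0
3. ¬(□(¬p → ◇(p ∧ r)) → (□¬p → □◇(p ∧ r))), 0
4. □(¬p → ◇(p ∧ r)), 0
5. ¬(□¬p → □◇(p ∧ r)), 0
6. □¬p, 0
7. ¬□◇(p ∧ r), 0
8. ¬p → ◇(p ∧ r), 0
9. ¬p, 0
10. ¬q, 0
11. ◇(p ∧ r), 0
12. ¬◇(p ∧ r), 1
13. ¬p → ◇(p ∧ r), 1
14. ¬p, 1
15. ¬(p ∧ r), 0
16. ¬(p ∧ r), 1
17. ◇(p ∧ r), 1
18. ¬r, 0
19. ¬r, 1
20. p ∧ r, 2
21. p, 2
22. r, 2
23. ¬p → ◇(p ∧ r), 2
24. ¬p, 2
Accessibility: 0R0, 0R1, 0R2, 1R0, 1R1, 1R2, 2R0, 2R1, 2R2
Branch closes: p and ¬p both at 2.
All branches of the tableau close; one closing branch shown above.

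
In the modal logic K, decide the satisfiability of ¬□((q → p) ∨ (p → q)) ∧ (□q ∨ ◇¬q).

Unsatisfiable (every branch closes)

1. ¬□((q → p) ∨ (p → q)) ∧ (□q ∨ ◇¬q), w0
2. ¬□((q → p) ∨ (p → q)), w0   [∧-rule on 1]
3. □q ∨ ◇¬q, w0   [∧-rule on 1]
4. ◇¬q, w0   [∨-rule on 3 (branches; this branch)]
5. ¬((q → p) ∨ (p → q)), w1   [¬□-rule on 2: fresh world w1, w0Rw1]
6. ¬(q → p), w1   [¬∨-rule on 5]
7. ¬(p → q), w1   [¬∨-rule on 5]
8. q, w1   [¬→-rule on 6]
9. ¬p, w1   [¬→-rule on 6]
10. p, w1   [¬→-rule on 7]
11. ¬q, w1   [¬→-rule on 7]
Accessibility: w0Rw1
Branch closes: p and ¬p both at w1.
(One branch shown.) All branches close.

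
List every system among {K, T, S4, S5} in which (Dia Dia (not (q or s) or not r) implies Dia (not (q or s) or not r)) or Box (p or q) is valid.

S4, S5

T-tableau for the negation not ((Dia Dia (not (q or s) or not r) implies Dia (not (q or s) or not r)) or Box (p or q)):
1. not ((Dia Dia (not (q or s) or not r) implies Dia (not (q or s) or not r)) or Box (p or q)), w0
2. not (Dia Dia (not (q or s) or not r) implies Dia (not (q or s) or not r)), w0   [neg-or-rule on 1]
3. not Box (p or q), w0   [neg-or-rule on 1]
4. Dia Dia (not (q or s) or not r), w0   [neg-implies-rule on 2]
5. not Dia (not (q or s) or not r), w0   [neg-implies-rule on 2]
6. not (not (q or s) or not r), w0   [neg-Dia-rule on 5 via w0Rw0]
7. q or s, w0   [neg-or-rule on 6]
8. r, w0   [neg-or-rule on 6]
9. s, w0   [or-rule on 7 (branches; this branch)]
10. not (p or q), w1   [neg-Box-rule on 3: fresh world w1, w0Rw1]
11. not p, w1   [neg-or-rule on 10]
12. not q, w1   [neg-or-rule on 10]
13. not (not (q or s) or not r), w1   [neg-Dia-rule on 5 via w0Rw1]
14. q or s, w1   [neg-or-rule on 13]
15. r, w1   [neg-or-rule on 13]
16. s, w1   [or-rule on 14 (branches; this branch)]
17. Dia (not (q or s) or not r), w2   [Dia-rule on 4: fresh world w2, w0Rw2]
18. not (not (q or s) or not r), w2   [neg-Dia-rule on 5 via w0Rw2]
19. q or s, w2   [neg-or-rule on 18]
20. r, w2   [neg-or-rule on 18]
21. s, w2   [or-rule on 19 (branches; this branch)]
22. not (q or s) or not r, w3   [Dia-rule on 17: fresh world w3, w2Rw3]
23. not r, w3   [or-rule on 22 (branches; this branch)]
Accessibility: w0Rw0, w0Rw1, w0Rw2, w1Rw1, w2Rw2, w2Rw3, w3Rw3
Complete open branch: countermodel on a T-frame, so not valid in T, nor in K (the same frame is also a K-frame).
S4-tableau for the negation not ((Dia Dia (not (q or s) or not r) implies Dia (not (q or s) or not r)) or Box (p or q)):
1. not ((Dia Dia (not (q or s) or not r) implies Dia (not (q or s) or not r)) or Box (p or q)), w0
2. not (Dia Dia (not (q or s) or not r) implies Dia (not (q or s) or not r)), w0   [neg-or-rule on 1]
3. not Box (p or q), w0   [neg-or-rule on 1]
4. Dia Dia (not (q or s) or not r), w0   [neg-implies-rule on 2]
5. not Dia (not (q or s) or not r), w0   [neg-implies-rule on 2]
6. not (not (q or s) or not r), w0   [neg-Dia-rule on 5 via w0Rw0]
7. q or s, w0   [neg-or-rule on 6]
8. r, w0   [neg-or-rule on 6]
9. s, w0   [or-rule on 7 (branches; this branch)]
10. not (p or q), w1   [neg-Box-rule on 3: fresh world w1, w0Rw1]
11. not p, w1   [neg-or-rule on 10]
12. not q, w1   [neg-or-rule on 10]
13. not (not (q or s) or not r), w1   [neg-Dia-rule on 5 via w0Rw1]
14. q or s, w1   [neg-or-rule on 13]
15. r, w1   [neg-or-rule on 13]
16. s, w1   [or-rule on 14 (branches; this branch)]
17. Dia (not (q or s) or not r), w2   [Dia-rule on 4: fresh world w2, w0Rw2]
18. not (not (q or s) or not r), w2   [neg-Dia-rule on 5 via w0Rw2]
19. q or s, w2   [neg-or-rule on 18]
20. r, w2   [neg-or-rule on 18]
21. s, w2   [or-rule on 19 (branches; this branch)]
22. not (q or s) or not r, w3   [Dia-rule on 17: fresh world w3, w2Rw3]
23. not (not (q or s) or not r), w3   [neg-Dia-rule on 5 via w0Rw3]
24. q or s, w3   [neg-or-rule on 23]
25. r, w3   [neg-or-rule on 23]
26. not (q or s), w3   [or-rule on 22 (branches; this branch)]
27. not q, w3   [neg-or-rule on 26]
28. not s, w3   [neg-or-rule on 26]
29. s, w3   [or-rule on 24 (branches; this branch)]
Accessibility: w0Rw0, w0Rw1, w0Rw2, w0Rw3, w1Rw1, w2Rw2, w2Rw3, w3Rw3
Branch closes: s and not s both at w3.
Every branch closes (one shown): valid in S4, hence also in S5 (every theorem of S4 is a theorem of S5).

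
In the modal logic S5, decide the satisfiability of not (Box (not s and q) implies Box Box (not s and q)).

No, unsatisfiable

1. not (Box (not s and q) implies Box Box (not s and q)), 0
2. Box (not s and q), 0   [neg-implies-rule on 1]
3. not Box Box (not s and q), 0   [neg-implies-rule on 1]
4. not s and q, 0   [Box-rule on 2 via 0R0]
5. not s, 0   [and-rule on 4]
6. q, 0   [and-rule on 4]
7. not Box (not s and q), 1   [neg-Box-rule on 3: fresh world 1, 0R1]
8. not s and q, 1   [Box-rule on 2 via 0R1]
9. not s, 1   [and-rule on 8]
10. q, 1   [and-rule on 8]
11. not (not s and q), 2   [neg-Box-rule on 7: fresh world 2, 1R2]
12. not s and q, 2   [Box-rule on 2 via 0R2]
13. not s, 2   [and-rule on 12]
14. q, 2   [and-rule on 12]
15. not q, 2   [neg-and-rule on 11 (branches; this branch)]
Accessibility: 0R0, 0R1, 0R2, 1R0, 1R1, 1R2, 2R0, 2R1, 2R2
Branch closes: q and not q both at 2.
Every branch closes; the branch above is one of them.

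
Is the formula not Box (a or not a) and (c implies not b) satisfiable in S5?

No, unsatisfiable

1. not Box (a or not a) and (c implies not b), w0
2. not Box (a or not a), w0
3. c implies not b, w0
4. not b, w0
5. not (a or not a), w1
6. not a, w1
7. a, w1
Accessibility: w0Rw0, w0Rw1, w1Rw0, w1Rw1
Branch closes: a and not a both at w1.
Every branch closes; the branch above is one of them.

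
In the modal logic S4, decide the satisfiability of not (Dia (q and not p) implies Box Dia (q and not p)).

1. not (Dia (q and not p) implies Box Dia (q and not p)), u
2. Dia (q and not p), u
3. not Box Dia (q and not p), u
4. q and not p, v
5. q, v
6. not p, v
7. not Dia (q and not p), w
8. not (q and not p), w
9. p, w
Accessibility: uRu, uRv, uRw, vRv, wRw

Satisfiable (open branch found)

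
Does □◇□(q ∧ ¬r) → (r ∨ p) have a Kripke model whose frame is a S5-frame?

Satisfiable (open branch found)

1. □◇□(q ∧ ¬r) → (r ∨ p), w0
2. r ∨ p, w0
3. p, w0
Accessibility: w0Rw0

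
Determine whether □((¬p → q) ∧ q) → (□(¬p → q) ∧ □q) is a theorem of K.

Valid

Tableau for the negation ¬(□((¬p → q) ∧ q) → (□(¬p → q) ∧ □q)):
1. ¬(□((¬p → q) ∧ q) → (□(¬p → q) ∧ □q)), 0
2. □((¬p → q) ∧ q), 0   [¬→-rule on 1]
3. ¬(□(¬p → q) ∧ □q), 0   [¬→-rule on 1]
4. ¬□(¬p → q), 0   [¬∧-rule on 3 (branches; this branch)]
5. ¬(¬p → q), 1   [¬□-rule on 4: fresh world 1, 0R1]
6. ¬p, 1   [¬→-rule on 5]
7. ¬q, 1   [¬→-rule on 5]
8. (¬p → q) ∧ q, 1   [□-rule on 2 via 0R1]
9. ¬p → q, 1   [∧-rule on 8]
10. q, 1   [∧-rule on 8]
Accessibility: 0R1
Branch closes: q and ¬q both at 1.
All branches of the negation close; one closing branch shown above.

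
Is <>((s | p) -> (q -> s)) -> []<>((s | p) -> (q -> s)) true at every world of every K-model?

Tableau for the negation ~(<>((s | p) -> (q -> s)) -> []<>((s | p) -> (q -> s))):
1. ~(<>((s | p) -> (q -> s)) -> []<>((s | p) -> (q -> s))), 0
2. <>((s | p) -> (q -> s)), 0
3. ~[]<>((s | p) -> (q -> s)), 0
4. (s | p) -> (q -> s), 1
5. q -> s, 1
6. s, 1
7. ~<>((s | p) -> (q -> s)), 2
Accessibility: 0R1, 0R2
The negation has an open branch (countermodel exists).

Invalid (countermodel exists)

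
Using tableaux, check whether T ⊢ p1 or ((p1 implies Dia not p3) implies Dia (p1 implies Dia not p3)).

Tableau for the negation not (p1 or ((p1 implies Dia not p3) implies Dia (p1 implies Dia not p3))):
1. not (p1 or ((p1 implies Dia not p3) implies Dia (p1 implies Dia not p3))), u
2. not p1, u
3. not ((p1 implies Dia not p3) implies Dia (p1 implies Dia not p3)), u
4. p1 implies Dia not p3, u
5. not Dia (p1 implies Dia not p3), u
6. not (p1 implies Dia not p3), u
7. p1, u
8. not Dia not p3, u
Accessibility: uRu
Branch closes: p1 and not p1 both at u.
All branches of the negation close; one closing branch shown above.

Yes, valid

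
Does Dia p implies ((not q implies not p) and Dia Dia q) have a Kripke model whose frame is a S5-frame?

Yes, satisfiable

1. Dia p implies ((not q implies not p) and Dia Dia q), u
2. (not q implies not p) and Dia Dia q, u
3. not q implies not p, u
4. Dia Dia q, u
5. not p, u
6. Dia q, v
7. q, w
Accessibility: uRu, uRv, uRw, vRu, vRv, vRw, wRu, wRv, wRw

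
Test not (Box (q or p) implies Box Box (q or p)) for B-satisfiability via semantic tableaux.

1. not (Box (q or p) implies Box Box (q or p)), 0
2. Box (q or p), 0
3. not Box Box (q or p), 0
4. q or p, 0
5. p, 0
6. not Box (q or p), 1
7. q or p, 1
8. p, 1
9. not (q or p), 2
10. not q, 2
11. not p, 2
Accessibility: 0R0, 0R1, 1R0, 1R1, 1R2, 2R1, 2R2

Yes, satisfiable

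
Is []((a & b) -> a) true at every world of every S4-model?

Yes, valid

Tableau for the negation ~[]((a & b) -> a):
1. ~[]((a & b) -> a), w0
2. ~((a & b) -> a), w1
3. a & b, w1
4. ~a, w1
5. a, w1
6. b, w1
Accessibility: w0Rw0, w0Rw1, w1Rw1
Branch closes: a and ~a both at w1.
All branches of the negation close; one closing branch shown above.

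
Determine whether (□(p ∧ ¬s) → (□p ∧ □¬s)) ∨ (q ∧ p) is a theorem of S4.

Tableau for the negation ¬((□(p ∧ ¬s) → (□p ∧ □¬s)) ∨ (q ∧ p)):
1. ¬((□(p ∧ ¬s) → (□p ∧ □¬s)) ∨ (q ∧ p)), 0
2. ¬(□(p ∧ ¬s) → (□p ∧ □¬s)), 0
3. ¬(q ∧ p), 0
4. □(p ∧ ¬s), 0
5. ¬(□p ∧ □¬s), 0
6. p ∧ ¬s, 0
7. p, 0
8. ¬s, 0
9. ¬q, 0
10. ¬□¬s, 0
11. s, 1
12. p ∧ ¬s, 1
13. p, 1
14. ¬s, 1
Accessibility: 0R0, 0R1, 1R1
Branch closes: s and ¬s both at 1.
All branches of the negation close; one closing branch shown above.

Yes, valid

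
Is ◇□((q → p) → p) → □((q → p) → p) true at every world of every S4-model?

Tableau for the negation ¬(◇□((q → p) → p) → □((q → p) → p)):
1. ¬(◇□((q → p) → p) → □((q → p) → p)), 0
2. ◇□((q → p) → p), 0   [¬→-rule on 1]
3. ¬□((q → p) → p), 0   [¬→-rule on 1]
4. □((q → p) → p), 1   [◇-rule on 2: fresh world 1, 0R1]
5. (q → p) → p, 1   [□-rule on 4 via 1R1]
6. p, 1   [→-rule on 5 (branches; this branch)]
7. ¬((q → p) → p), 2   [¬□-rule on 3: fresh world 2, 0R2]
8. q → p, 2   [¬→-rule on 7]
9. ¬p, 2   [¬→-rule on 7]
10. ¬q, 2   [→-rule on 8 (branches; this branch)]
Accessibility: 0R0, 0R1, 0R2, 1R1, 2R2
The negation has an open branch (countermodel exists).

Not valid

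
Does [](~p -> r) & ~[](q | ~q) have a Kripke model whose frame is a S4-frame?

Unsatisfiable (every branch closes)

1. [](~p -> r) & ~[](q | ~q), u
2. [](~p -> r), u
3. ~[](q | ~q), u
4. ~p -> r, u
5. r, u
6. ~(q | ~q), v
7. ~q, v
8. q, v
Accessibility: uRu, uRv, vRv
Branch closes: q and ~q both at v.
Every branch closes; the branch above is one of them.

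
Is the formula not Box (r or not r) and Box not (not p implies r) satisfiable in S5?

Unsatisfiable (every branch closes)

1. not Box (r or not r) and Box not (not p implies r), u
2. not Box (r or not r), u   [and-rule on 1]
3. Box not (not p implies r), u   [and-rule on 1]
4. not (not p implies r), u   [Box-rule on 3 via uRu]
5. not p, u   [neg-implies-rule on 4]
6. not r, u   [neg-implies-rule on 4]
7. not (r or not r), v   [neg-Box-rule on 2: fresh world v, uRv]
8. not r, v   [neg-or-rule on 7]
9. r, v   [neg-or-rule on 7]
Accessibility: uRu, uRv, vRu, vRv
Branch closes: r and not r both at v.
(One branch shown.) All branches close.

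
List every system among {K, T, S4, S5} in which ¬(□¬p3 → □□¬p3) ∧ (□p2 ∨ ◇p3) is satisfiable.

S4-tableau for the formula:
1. ¬(□¬p3 → □□¬p3) ∧ (□p2 ∨ ◇p3), w0
2. ¬(□¬p3 → □□¬p3), w0   [∧-rule on 1]
3. □p2 ∨ ◇p3, w0   [∧-rule on 1]
4. □¬p3, w0   [¬→-rule on 2]
5. ¬□□¬p3, w0   [¬→-rule on 2]
6. ¬p3, w0   [□-rule on 4 via w0Rw0]
7. □p2, w0   [∨-rule on 3 (branches; this branch)]
8. p2, w0   [□-rule on 7 via w0Rw0]
9. ¬□¬p3, w1   [¬□-rule on 5: fresh world w1, w0Rw1]
10. ¬p3, w1   [□-rule on 4 via w0Rw1]
11. p2, w1   [□-rule on 7 via w0Rw1]
12. p3, w2   [¬□-rule on 9: fresh world w2, w1Rw2]
13. ¬p3, w2   [□-rule on 4 via w0Rw2]
Accessibility: w0Rw0, w0Rw1, w0Rw2, w1Rw1, w1Rw2, w2Rw2
Branch closes: p3 and ¬p3 both at w2.
Every branch closes (one shown): unsatisfiable in S4, hence also in S5 (every S5-frame is an S4-frame).
T-tableau for the formula:
1. ¬(□¬p3 → □□¬p3) ∧ (□p2 ∨ ◇p3), w0
2. ¬(□¬p3 → □□¬p3), w0   [∧-rule on 1]
3. □p2 ∨ ◇p3, w0   [∧-rule on 1]
4. □¬p3, w0   [¬→-rule on 2]
5. ¬□□¬p3, w0   [¬→-rule on 2]
6. ¬p3, w0   [□-rule on 4 via w0Rw0]
7. □p2, w0   [∨-rule on 3 (branches; this branch)]
8. p2, w0   [□-rule on 7 via w0Rw0]
9. ¬□¬p3, w1   [¬□-rule on 5: fresh world w1, w0Rw1]
10. ¬p3, w1   [□-rule on 4 via w0Rw1]
11. p2, w1   [□-rule on 7 via w0Rw1]
12. p3, w2   [¬□-rule on 9: fresh world w2, w1Rw2]
Accessibility: w0Rw0, w0Rw1, w1Rw1, w1Rw2, w2Rw2
Complete open branch: satisfiable in T, hence also in K (this T-model is also a K-model).

K, T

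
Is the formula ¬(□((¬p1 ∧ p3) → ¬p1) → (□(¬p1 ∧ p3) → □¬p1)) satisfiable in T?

Unsatisfiable (every branch closes)

1. ¬(□((¬p1 ∧ p3) → ¬p1) → (□(¬p1 ∧ p3) → □¬p1)), 0
2. □((¬p1 ∧ p3) → ¬p1), 0
3. ¬(□(¬p1 ∧ p3) → □¬p1), 0
4. □(¬p1 ∧ p3), 0
5. ¬□¬p1, 0
6. (¬p1 ∧ p3) → ¬p1, 0
7. ¬p1 ∧ p3, 0
8. ¬p1, 0
9. p3, 0
10. p1, 1
11. (¬p1 ∧ p3) → ¬p1, 1
12. ¬p1 ∧ p3, 1
13. ¬p1, 1
14. p3, 1
Accessibility: 0R0, 0R1, 1R1
Branch closes: p1 and ¬p1 both at 1.
(One branch shown.) All branches close.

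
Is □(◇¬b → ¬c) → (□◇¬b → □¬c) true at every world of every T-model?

Valid

Tableau for the negation ¬(□(◇¬b → ¬c) → (□◇¬b → □¬c)):
1. ¬(□(◇¬b → ¬c) → (□◇¬b → □¬c)), w0
2. □(◇¬b → ¬c), w0
3. ¬(□◇¬b → □¬c), w0
4. □◇¬b, w0
5. ¬□¬c, w0
6. ◇¬b → ¬c, w0
7. ◇¬b, w0
8. ¬c, w0
9. c, w1
10. ◇¬b → ¬c, w1
11. ◇¬b, w1
12. ¬◇¬b, w1
13. b, w1
14. ¬b, w2
15. ◇¬b → ¬c, w2
16. ◇¬b, w2
17. ¬c, w2
18. ¬b, w3
19. b, w3
Accessibility: w0Rw0, w0Rw1, w0Rw2, w1Rw1, w1Rw3, w2Rw2, w3Rw3
Branch closes: b and ¬b both at w3.
All branches of the negation close; one closing branch shown above.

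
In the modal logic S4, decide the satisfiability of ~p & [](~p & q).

Satisfiable

1. ~p & [](~p & q), u
2. ~p, u   [&-rule on 1]
3. [](~p & q), u   [&-rule on 1]
4. ~p & q, u   [[]-rule on 3 via uRu]
5. q, u   [&-rule on 4]
Accessibility: uRu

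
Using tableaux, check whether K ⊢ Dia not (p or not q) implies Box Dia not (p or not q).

Tableau for the negation not (Dia not (p or not q) implies Box Dia not (p or not q)):
1. not (Dia not (p or not q) implies Box Dia not (p or not q)), u
2. Dia not (p or not q), u   [neg-implies-rule on 1]
3. not Box Dia not (p or not q), u   [neg-implies-rule on 1]
4. not (p or not q), v   [Dia-rule on 2: fresh world v, uRv]
5. not p, v   [neg-or-rule on 4]
6. q, v   [neg-or-rule on 4]
7. not Dia not (p or not q), w   [neg-Box-rule on 3: fresh world w, uRw]
Accessibility: uRv, uRw
The negation has an open branch (countermodel exists).

Not valid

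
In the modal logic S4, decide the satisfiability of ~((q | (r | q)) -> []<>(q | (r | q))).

1. ~((q | (r | q)) -> []<>(q | (r | q))), 0
2. q | (r | q), 0
3. ~[]<>(q | (r | q)), 0
4. r | q, 0
5. q, 0
6. ~<>(q | (r | q)), 1
7. ~(q | (r | q)), 1
8. ~q, 1
9. ~(r | q), 1
10. ~r, 1
Accessibility: 0R0, 0R1, 1R1

Satisfiable (open branch found)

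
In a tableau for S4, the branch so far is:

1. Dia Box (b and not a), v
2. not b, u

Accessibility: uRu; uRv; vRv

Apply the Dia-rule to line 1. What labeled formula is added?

a fresh world w with vRw, and Box (b and not a) at w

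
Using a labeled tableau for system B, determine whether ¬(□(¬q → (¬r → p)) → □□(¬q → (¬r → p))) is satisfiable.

1. ¬(□(¬q → (¬r → p)) → □□(¬q → (¬r → p))), w0
2. □(¬q → (¬r → p)), w0
3. ¬□□(¬q → (¬r → p)), w0
4. ¬q → (¬r → p), w0
5. ¬r → p, w0
6. p, w0
7. ¬□(¬q → (¬r → p)), w1
8. ¬q → (¬r → p), w1
9. ¬r → p, w1
10. p, w1
11. ¬(¬q → (¬r → p)), w2
12. ¬q, w2
13. ¬(¬r → p), w2
14. ¬r, w2
15. ¬p, w2
Accessibility: w0Rw0, w0Rw1, w1Rw0, w1Rw1, w1Rw2, w2Rw1, w2Rw2

Satisfiable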